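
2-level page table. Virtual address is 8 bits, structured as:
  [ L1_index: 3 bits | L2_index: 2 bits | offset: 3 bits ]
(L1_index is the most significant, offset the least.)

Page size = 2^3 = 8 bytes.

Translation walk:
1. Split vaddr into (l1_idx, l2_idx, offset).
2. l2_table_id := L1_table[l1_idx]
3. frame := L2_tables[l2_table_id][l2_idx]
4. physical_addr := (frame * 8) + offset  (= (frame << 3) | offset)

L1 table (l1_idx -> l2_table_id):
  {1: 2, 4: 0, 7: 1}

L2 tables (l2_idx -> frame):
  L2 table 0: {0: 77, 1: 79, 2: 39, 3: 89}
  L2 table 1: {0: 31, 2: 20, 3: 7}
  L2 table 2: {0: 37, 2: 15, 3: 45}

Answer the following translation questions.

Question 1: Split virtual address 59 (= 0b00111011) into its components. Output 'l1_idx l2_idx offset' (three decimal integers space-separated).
Answer: 1 3 3

Derivation:
vaddr = 59 = 0b00111011
  top 3 bits -> l1_idx = 1
  next 2 bits -> l2_idx = 3
  bottom 3 bits -> offset = 3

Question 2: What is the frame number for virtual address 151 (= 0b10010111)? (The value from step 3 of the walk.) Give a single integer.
Answer: 39

Derivation:
vaddr = 151: l1_idx=4, l2_idx=2
L1[4] = 0; L2[0][2] = 39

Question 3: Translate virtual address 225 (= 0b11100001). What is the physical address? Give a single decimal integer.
Answer: 249

Derivation:
vaddr = 225 = 0b11100001
Split: l1_idx=7, l2_idx=0, offset=1
L1[7] = 1
L2[1][0] = 31
paddr = 31 * 8 + 1 = 249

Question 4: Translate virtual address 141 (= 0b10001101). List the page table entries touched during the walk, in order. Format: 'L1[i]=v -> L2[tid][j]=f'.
Answer: L1[4]=0 -> L2[0][1]=79

Derivation:
vaddr = 141 = 0b10001101
Split: l1_idx=4, l2_idx=1, offset=5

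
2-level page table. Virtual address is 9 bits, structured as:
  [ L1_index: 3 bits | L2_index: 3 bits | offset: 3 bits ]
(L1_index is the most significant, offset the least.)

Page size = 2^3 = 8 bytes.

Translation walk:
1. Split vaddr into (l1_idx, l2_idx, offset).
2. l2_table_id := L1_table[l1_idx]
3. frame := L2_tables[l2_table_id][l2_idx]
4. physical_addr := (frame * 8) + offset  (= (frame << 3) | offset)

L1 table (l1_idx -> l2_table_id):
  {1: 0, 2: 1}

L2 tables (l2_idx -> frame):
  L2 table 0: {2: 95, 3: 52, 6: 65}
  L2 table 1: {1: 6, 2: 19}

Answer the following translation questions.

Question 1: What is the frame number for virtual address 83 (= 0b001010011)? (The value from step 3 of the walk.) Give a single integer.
Answer: 95

Derivation:
vaddr = 83: l1_idx=1, l2_idx=2
L1[1] = 0; L2[0][2] = 95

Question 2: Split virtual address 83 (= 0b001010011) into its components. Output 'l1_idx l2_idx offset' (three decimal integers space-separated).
Answer: 1 2 3

Derivation:
vaddr = 83 = 0b001010011
  top 3 bits -> l1_idx = 1
  next 3 bits -> l2_idx = 2
  bottom 3 bits -> offset = 3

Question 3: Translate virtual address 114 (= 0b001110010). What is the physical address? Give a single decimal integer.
vaddr = 114 = 0b001110010
Split: l1_idx=1, l2_idx=6, offset=2
L1[1] = 0
L2[0][6] = 65
paddr = 65 * 8 + 2 = 522

Answer: 522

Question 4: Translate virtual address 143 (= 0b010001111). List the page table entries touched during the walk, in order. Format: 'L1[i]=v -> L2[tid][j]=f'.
vaddr = 143 = 0b010001111
Split: l1_idx=2, l2_idx=1, offset=7

Answer: L1[2]=1 -> L2[1][1]=6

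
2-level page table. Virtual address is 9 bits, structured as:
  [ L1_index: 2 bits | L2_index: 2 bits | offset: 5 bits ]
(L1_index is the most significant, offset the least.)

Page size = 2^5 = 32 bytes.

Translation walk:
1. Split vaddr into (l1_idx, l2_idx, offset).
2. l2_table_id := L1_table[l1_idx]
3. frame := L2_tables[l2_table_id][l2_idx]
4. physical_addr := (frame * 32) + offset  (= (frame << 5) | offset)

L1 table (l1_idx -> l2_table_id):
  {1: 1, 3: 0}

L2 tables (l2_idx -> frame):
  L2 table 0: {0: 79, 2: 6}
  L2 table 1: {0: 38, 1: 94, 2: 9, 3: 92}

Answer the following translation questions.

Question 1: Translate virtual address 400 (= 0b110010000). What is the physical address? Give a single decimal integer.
vaddr = 400 = 0b110010000
Split: l1_idx=3, l2_idx=0, offset=16
L1[3] = 0
L2[0][0] = 79
paddr = 79 * 32 + 16 = 2544

Answer: 2544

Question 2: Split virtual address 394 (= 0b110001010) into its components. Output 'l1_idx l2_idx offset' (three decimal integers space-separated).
Answer: 3 0 10

Derivation:
vaddr = 394 = 0b110001010
  top 2 bits -> l1_idx = 3
  next 2 bits -> l2_idx = 0
  bottom 5 bits -> offset = 10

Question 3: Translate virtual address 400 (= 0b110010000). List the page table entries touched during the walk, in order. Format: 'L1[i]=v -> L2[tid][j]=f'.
Answer: L1[3]=0 -> L2[0][0]=79

Derivation:
vaddr = 400 = 0b110010000
Split: l1_idx=3, l2_idx=0, offset=16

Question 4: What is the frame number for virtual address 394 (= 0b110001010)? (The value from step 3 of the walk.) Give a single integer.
vaddr = 394: l1_idx=3, l2_idx=0
L1[3] = 0; L2[0][0] = 79

Answer: 79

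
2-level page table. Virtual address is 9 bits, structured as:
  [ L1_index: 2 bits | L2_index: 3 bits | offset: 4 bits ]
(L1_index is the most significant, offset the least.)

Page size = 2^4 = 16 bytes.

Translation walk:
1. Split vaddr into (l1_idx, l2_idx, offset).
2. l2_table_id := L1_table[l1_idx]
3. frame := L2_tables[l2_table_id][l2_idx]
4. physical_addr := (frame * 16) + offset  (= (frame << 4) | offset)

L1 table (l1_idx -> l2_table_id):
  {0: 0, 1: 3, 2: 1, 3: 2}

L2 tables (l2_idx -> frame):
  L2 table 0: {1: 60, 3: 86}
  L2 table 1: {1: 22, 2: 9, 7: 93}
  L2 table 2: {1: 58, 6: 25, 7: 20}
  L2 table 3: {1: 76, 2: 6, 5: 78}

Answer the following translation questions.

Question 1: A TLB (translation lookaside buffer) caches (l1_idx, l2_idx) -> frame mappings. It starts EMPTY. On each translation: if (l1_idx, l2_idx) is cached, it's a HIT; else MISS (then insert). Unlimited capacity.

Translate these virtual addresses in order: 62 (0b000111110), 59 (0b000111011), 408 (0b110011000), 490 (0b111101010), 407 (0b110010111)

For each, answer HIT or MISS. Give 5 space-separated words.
Answer: MISS HIT MISS MISS HIT

Derivation:
vaddr=62: (0,3) not in TLB -> MISS, insert
vaddr=59: (0,3) in TLB -> HIT
vaddr=408: (3,1) not in TLB -> MISS, insert
vaddr=490: (3,6) not in TLB -> MISS, insert
vaddr=407: (3,1) in TLB -> HIT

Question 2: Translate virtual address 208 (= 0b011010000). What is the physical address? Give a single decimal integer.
Answer: 1248

Derivation:
vaddr = 208 = 0b011010000
Split: l1_idx=1, l2_idx=5, offset=0
L1[1] = 3
L2[3][5] = 78
paddr = 78 * 16 + 0 = 1248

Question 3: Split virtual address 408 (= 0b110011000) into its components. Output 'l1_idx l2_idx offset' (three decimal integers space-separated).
Answer: 3 1 8

Derivation:
vaddr = 408 = 0b110011000
  top 2 bits -> l1_idx = 3
  next 3 bits -> l2_idx = 1
  bottom 4 bits -> offset = 8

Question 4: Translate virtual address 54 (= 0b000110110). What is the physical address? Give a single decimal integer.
vaddr = 54 = 0b000110110
Split: l1_idx=0, l2_idx=3, offset=6
L1[0] = 0
L2[0][3] = 86
paddr = 86 * 16 + 6 = 1382

Answer: 1382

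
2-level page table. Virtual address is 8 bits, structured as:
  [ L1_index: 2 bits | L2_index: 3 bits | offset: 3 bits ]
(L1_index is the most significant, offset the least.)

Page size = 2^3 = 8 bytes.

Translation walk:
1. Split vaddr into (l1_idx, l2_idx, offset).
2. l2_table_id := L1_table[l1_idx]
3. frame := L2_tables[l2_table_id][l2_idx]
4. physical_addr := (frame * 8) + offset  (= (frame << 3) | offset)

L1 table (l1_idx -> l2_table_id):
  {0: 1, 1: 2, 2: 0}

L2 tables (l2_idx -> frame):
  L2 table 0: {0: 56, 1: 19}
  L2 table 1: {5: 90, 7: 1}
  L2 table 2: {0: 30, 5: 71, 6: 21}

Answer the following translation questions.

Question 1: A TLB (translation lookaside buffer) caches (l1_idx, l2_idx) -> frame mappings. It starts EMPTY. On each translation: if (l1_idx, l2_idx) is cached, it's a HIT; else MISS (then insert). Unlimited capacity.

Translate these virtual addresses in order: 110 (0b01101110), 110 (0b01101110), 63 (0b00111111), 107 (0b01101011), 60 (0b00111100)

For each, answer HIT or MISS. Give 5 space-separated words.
Answer: MISS HIT MISS HIT HIT

Derivation:
vaddr=110: (1,5) not in TLB -> MISS, insert
vaddr=110: (1,5) in TLB -> HIT
vaddr=63: (0,7) not in TLB -> MISS, insert
vaddr=107: (1,5) in TLB -> HIT
vaddr=60: (0,7) in TLB -> HIT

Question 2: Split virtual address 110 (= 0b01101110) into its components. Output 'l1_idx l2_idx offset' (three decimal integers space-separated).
vaddr = 110 = 0b01101110
  top 2 bits -> l1_idx = 1
  next 3 bits -> l2_idx = 5
  bottom 3 bits -> offset = 6

Answer: 1 5 6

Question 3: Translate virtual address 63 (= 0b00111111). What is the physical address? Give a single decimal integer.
vaddr = 63 = 0b00111111
Split: l1_idx=0, l2_idx=7, offset=7
L1[0] = 1
L2[1][7] = 1
paddr = 1 * 8 + 7 = 15

Answer: 15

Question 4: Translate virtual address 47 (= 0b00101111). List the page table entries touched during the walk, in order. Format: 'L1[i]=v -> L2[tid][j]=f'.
vaddr = 47 = 0b00101111
Split: l1_idx=0, l2_idx=5, offset=7

Answer: L1[0]=1 -> L2[1][5]=90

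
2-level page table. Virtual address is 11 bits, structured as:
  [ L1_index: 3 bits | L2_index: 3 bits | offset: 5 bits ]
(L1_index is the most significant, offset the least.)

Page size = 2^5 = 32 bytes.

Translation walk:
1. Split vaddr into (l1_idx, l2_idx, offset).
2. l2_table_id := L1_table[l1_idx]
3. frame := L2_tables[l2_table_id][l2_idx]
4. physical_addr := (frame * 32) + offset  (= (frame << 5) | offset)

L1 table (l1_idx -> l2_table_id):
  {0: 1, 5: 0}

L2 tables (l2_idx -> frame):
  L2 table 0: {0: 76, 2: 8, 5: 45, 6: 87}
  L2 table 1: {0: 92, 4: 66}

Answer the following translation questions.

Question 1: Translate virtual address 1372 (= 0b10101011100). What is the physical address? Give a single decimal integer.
Answer: 284

Derivation:
vaddr = 1372 = 0b10101011100
Split: l1_idx=5, l2_idx=2, offset=28
L1[5] = 0
L2[0][2] = 8
paddr = 8 * 32 + 28 = 284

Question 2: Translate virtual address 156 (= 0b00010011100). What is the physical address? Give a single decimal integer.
vaddr = 156 = 0b00010011100
Split: l1_idx=0, l2_idx=4, offset=28
L1[0] = 1
L2[1][4] = 66
paddr = 66 * 32 + 28 = 2140

Answer: 2140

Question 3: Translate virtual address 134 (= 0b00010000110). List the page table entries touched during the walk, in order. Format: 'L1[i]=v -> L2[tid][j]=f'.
Answer: L1[0]=1 -> L2[1][4]=66

Derivation:
vaddr = 134 = 0b00010000110
Split: l1_idx=0, l2_idx=4, offset=6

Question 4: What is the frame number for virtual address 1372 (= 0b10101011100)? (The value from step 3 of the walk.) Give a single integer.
vaddr = 1372: l1_idx=5, l2_idx=2
L1[5] = 0; L2[0][2] = 8

Answer: 8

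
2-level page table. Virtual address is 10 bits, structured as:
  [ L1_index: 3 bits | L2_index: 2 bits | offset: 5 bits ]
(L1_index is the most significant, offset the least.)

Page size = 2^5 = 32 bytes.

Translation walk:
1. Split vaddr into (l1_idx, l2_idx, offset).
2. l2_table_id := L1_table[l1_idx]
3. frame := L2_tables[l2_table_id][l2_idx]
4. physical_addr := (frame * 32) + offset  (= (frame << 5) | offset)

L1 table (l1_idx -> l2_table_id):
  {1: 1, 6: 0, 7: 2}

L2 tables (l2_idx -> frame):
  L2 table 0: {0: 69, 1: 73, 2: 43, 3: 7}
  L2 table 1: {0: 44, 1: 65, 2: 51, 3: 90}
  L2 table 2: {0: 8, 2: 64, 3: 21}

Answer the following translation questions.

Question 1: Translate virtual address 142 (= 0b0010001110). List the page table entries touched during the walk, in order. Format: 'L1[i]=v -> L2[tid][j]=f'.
vaddr = 142 = 0b0010001110
Split: l1_idx=1, l2_idx=0, offset=14

Answer: L1[1]=1 -> L2[1][0]=44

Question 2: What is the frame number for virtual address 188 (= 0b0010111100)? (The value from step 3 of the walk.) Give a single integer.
Answer: 65

Derivation:
vaddr = 188: l1_idx=1, l2_idx=1
L1[1] = 1; L2[1][1] = 65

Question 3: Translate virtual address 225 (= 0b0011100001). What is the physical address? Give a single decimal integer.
vaddr = 225 = 0b0011100001
Split: l1_idx=1, l2_idx=3, offset=1
L1[1] = 1
L2[1][3] = 90
paddr = 90 * 32 + 1 = 2881

Answer: 2881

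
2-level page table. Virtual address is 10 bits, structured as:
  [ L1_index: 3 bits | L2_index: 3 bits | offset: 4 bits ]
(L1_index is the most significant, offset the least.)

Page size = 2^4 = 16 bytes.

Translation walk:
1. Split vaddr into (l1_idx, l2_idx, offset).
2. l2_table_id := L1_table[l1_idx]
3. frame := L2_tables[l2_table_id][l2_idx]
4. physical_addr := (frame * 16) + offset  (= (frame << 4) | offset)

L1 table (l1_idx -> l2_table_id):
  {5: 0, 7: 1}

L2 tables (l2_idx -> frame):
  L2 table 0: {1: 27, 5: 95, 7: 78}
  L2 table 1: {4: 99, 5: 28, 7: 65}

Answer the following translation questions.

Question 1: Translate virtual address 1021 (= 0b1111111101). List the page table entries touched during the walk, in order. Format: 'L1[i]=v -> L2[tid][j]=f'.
vaddr = 1021 = 0b1111111101
Split: l1_idx=7, l2_idx=7, offset=13

Answer: L1[7]=1 -> L2[1][7]=65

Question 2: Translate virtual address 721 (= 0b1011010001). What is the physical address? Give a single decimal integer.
Answer: 1521

Derivation:
vaddr = 721 = 0b1011010001
Split: l1_idx=5, l2_idx=5, offset=1
L1[5] = 0
L2[0][5] = 95
paddr = 95 * 16 + 1 = 1521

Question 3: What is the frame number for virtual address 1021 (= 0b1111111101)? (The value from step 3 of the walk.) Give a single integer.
Answer: 65

Derivation:
vaddr = 1021: l1_idx=7, l2_idx=7
L1[7] = 1; L2[1][7] = 65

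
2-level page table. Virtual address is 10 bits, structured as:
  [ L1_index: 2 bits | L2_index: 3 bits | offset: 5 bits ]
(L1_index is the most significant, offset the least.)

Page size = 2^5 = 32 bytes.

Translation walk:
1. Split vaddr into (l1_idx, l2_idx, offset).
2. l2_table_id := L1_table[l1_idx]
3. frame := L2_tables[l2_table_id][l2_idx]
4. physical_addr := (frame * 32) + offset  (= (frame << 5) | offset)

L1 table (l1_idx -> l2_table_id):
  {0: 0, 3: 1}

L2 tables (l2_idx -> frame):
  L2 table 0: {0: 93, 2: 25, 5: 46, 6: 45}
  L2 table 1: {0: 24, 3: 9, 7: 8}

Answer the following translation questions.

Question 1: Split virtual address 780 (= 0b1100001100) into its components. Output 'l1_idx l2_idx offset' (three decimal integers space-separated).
vaddr = 780 = 0b1100001100
  top 2 bits -> l1_idx = 3
  next 3 bits -> l2_idx = 0
  bottom 5 bits -> offset = 12

Answer: 3 0 12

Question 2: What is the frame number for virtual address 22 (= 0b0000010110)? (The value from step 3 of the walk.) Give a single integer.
Answer: 93

Derivation:
vaddr = 22: l1_idx=0, l2_idx=0
L1[0] = 0; L2[0][0] = 93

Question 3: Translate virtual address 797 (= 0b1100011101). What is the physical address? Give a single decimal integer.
vaddr = 797 = 0b1100011101
Split: l1_idx=3, l2_idx=0, offset=29
L1[3] = 1
L2[1][0] = 24
paddr = 24 * 32 + 29 = 797

Answer: 797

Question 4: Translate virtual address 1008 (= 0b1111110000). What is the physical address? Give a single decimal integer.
vaddr = 1008 = 0b1111110000
Split: l1_idx=3, l2_idx=7, offset=16
L1[3] = 1
L2[1][7] = 8
paddr = 8 * 32 + 16 = 272

Answer: 272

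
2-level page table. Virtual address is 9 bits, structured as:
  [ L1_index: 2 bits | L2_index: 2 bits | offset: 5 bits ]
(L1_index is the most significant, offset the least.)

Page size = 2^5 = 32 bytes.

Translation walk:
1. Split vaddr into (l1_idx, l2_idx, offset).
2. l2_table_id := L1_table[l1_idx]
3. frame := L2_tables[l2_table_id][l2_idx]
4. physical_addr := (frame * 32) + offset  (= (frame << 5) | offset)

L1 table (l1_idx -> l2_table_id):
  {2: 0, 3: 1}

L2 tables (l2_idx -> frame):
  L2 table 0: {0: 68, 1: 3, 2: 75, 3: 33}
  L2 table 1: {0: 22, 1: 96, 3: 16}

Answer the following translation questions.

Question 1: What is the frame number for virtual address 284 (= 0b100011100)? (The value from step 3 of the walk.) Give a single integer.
vaddr = 284: l1_idx=2, l2_idx=0
L1[2] = 0; L2[0][0] = 68

Answer: 68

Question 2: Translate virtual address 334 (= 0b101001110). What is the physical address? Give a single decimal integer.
Answer: 2414

Derivation:
vaddr = 334 = 0b101001110
Split: l1_idx=2, l2_idx=2, offset=14
L1[2] = 0
L2[0][2] = 75
paddr = 75 * 32 + 14 = 2414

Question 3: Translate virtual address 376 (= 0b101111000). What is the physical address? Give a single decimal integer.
Answer: 1080

Derivation:
vaddr = 376 = 0b101111000
Split: l1_idx=2, l2_idx=3, offset=24
L1[2] = 0
L2[0][3] = 33
paddr = 33 * 32 + 24 = 1080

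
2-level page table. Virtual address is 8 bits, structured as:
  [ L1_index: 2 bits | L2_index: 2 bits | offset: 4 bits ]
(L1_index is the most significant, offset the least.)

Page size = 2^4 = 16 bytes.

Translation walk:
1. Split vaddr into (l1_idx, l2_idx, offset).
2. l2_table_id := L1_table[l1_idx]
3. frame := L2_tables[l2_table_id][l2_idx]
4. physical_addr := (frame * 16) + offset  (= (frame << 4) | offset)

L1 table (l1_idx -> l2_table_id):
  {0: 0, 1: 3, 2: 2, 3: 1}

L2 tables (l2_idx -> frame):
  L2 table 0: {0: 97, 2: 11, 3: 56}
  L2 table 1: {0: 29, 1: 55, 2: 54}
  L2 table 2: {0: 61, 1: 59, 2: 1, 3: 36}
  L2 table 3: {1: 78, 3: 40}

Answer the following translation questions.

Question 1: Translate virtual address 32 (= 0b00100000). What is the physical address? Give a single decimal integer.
Answer: 176

Derivation:
vaddr = 32 = 0b00100000
Split: l1_idx=0, l2_idx=2, offset=0
L1[0] = 0
L2[0][2] = 11
paddr = 11 * 16 + 0 = 176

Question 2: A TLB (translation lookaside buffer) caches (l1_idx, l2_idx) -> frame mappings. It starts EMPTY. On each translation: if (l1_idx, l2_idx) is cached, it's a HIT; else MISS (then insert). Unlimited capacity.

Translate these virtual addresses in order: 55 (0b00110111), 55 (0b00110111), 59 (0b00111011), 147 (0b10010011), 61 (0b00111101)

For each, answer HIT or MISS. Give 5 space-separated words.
Answer: MISS HIT HIT MISS HIT

Derivation:
vaddr=55: (0,3) not in TLB -> MISS, insert
vaddr=55: (0,3) in TLB -> HIT
vaddr=59: (0,3) in TLB -> HIT
vaddr=147: (2,1) not in TLB -> MISS, insert
vaddr=61: (0,3) in TLB -> HIT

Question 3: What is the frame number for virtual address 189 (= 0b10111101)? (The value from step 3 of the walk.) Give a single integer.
Answer: 36

Derivation:
vaddr = 189: l1_idx=2, l2_idx=3
L1[2] = 2; L2[2][3] = 36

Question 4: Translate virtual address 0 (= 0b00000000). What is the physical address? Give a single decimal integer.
Answer: 1552

Derivation:
vaddr = 0 = 0b00000000
Split: l1_idx=0, l2_idx=0, offset=0
L1[0] = 0
L2[0][0] = 97
paddr = 97 * 16 + 0 = 1552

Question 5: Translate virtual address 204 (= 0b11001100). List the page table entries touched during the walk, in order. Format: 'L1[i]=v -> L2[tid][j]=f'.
vaddr = 204 = 0b11001100
Split: l1_idx=3, l2_idx=0, offset=12

Answer: L1[3]=1 -> L2[1][0]=29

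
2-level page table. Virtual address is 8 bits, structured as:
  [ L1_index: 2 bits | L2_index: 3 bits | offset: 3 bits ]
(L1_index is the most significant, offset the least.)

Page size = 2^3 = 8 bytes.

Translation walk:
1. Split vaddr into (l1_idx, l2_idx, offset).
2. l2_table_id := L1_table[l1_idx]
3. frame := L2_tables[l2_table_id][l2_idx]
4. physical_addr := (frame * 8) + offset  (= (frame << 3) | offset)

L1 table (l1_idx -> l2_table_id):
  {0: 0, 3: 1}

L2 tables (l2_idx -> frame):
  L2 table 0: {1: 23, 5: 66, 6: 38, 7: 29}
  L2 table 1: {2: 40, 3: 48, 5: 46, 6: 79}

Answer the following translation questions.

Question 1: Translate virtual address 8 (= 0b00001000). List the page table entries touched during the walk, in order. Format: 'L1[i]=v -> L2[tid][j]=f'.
vaddr = 8 = 0b00001000
Split: l1_idx=0, l2_idx=1, offset=0

Answer: L1[0]=0 -> L2[0][1]=23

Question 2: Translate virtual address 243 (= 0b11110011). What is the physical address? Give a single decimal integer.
vaddr = 243 = 0b11110011
Split: l1_idx=3, l2_idx=6, offset=3
L1[3] = 1
L2[1][6] = 79
paddr = 79 * 8 + 3 = 635

Answer: 635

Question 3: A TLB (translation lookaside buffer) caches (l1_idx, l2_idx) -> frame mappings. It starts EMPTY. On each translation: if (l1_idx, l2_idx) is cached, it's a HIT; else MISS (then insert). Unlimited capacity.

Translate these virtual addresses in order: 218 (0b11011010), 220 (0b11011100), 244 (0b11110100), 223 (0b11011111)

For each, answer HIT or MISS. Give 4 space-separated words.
Answer: MISS HIT MISS HIT

Derivation:
vaddr=218: (3,3) not in TLB -> MISS, insert
vaddr=220: (3,3) in TLB -> HIT
vaddr=244: (3,6) not in TLB -> MISS, insert
vaddr=223: (3,3) in TLB -> HIT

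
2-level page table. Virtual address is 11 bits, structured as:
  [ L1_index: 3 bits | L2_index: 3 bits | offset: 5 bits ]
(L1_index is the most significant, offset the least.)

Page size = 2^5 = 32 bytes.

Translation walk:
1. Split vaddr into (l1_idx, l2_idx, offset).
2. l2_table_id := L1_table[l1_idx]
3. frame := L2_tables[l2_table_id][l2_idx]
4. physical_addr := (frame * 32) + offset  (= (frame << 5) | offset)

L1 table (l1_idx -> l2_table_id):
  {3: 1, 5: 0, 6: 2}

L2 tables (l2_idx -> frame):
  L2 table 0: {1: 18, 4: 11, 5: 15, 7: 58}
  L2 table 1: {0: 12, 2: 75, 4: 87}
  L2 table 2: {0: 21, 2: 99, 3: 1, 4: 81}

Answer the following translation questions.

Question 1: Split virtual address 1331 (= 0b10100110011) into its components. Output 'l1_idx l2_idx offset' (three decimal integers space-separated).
Answer: 5 1 19

Derivation:
vaddr = 1331 = 0b10100110011
  top 3 bits -> l1_idx = 5
  next 3 bits -> l2_idx = 1
  bottom 5 bits -> offset = 19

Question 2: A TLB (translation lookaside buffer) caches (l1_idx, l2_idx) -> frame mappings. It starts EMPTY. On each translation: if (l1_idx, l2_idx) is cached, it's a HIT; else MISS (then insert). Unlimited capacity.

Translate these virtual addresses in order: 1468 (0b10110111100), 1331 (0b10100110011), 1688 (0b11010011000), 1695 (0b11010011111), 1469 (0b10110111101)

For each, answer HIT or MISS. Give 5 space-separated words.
vaddr=1468: (5,5) not in TLB -> MISS, insert
vaddr=1331: (5,1) not in TLB -> MISS, insert
vaddr=1688: (6,4) not in TLB -> MISS, insert
vaddr=1695: (6,4) in TLB -> HIT
vaddr=1469: (5,5) in TLB -> HIT

Answer: MISS MISS MISS HIT HIT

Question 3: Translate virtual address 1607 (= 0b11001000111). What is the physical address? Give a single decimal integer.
Answer: 3175

Derivation:
vaddr = 1607 = 0b11001000111
Split: l1_idx=6, l2_idx=2, offset=7
L1[6] = 2
L2[2][2] = 99
paddr = 99 * 32 + 7 = 3175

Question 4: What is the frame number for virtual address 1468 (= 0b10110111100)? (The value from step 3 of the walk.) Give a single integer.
vaddr = 1468: l1_idx=5, l2_idx=5
L1[5] = 0; L2[0][5] = 15

Answer: 15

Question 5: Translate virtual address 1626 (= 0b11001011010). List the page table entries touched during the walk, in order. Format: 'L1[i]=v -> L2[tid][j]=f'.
Answer: L1[6]=2 -> L2[2][2]=99

Derivation:
vaddr = 1626 = 0b11001011010
Split: l1_idx=6, l2_idx=2, offset=26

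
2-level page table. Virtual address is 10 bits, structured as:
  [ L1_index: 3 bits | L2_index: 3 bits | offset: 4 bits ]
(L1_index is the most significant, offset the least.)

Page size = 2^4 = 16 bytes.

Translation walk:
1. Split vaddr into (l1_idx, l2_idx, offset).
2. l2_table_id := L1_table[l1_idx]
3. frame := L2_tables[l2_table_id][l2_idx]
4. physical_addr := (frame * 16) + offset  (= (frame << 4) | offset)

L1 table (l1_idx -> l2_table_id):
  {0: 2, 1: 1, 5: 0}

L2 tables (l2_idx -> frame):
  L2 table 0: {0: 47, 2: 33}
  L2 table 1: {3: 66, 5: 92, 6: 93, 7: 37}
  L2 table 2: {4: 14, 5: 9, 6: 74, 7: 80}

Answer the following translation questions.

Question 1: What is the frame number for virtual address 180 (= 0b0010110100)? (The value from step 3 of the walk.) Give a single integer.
vaddr = 180: l1_idx=1, l2_idx=3
L1[1] = 1; L2[1][3] = 66

Answer: 66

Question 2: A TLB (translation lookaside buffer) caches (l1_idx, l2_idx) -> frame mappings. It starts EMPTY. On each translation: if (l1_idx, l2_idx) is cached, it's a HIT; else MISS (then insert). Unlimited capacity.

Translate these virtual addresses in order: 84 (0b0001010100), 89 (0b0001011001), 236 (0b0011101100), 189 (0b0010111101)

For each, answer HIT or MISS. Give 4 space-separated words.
vaddr=84: (0,5) not in TLB -> MISS, insert
vaddr=89: (0,5) in TLB -> HIT
vaddr=236: (1,6) not in TLB -> MISS, insert
vaddr=189: (1,3) not in TLB -> MISS, insert

Answer: MISS HIT MISS MISS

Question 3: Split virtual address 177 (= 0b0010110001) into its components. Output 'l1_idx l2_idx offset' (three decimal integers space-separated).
vaddr = 177 = 0b0010110001
  top 3 bits -> l1_idx = 1
  next 3 bits -> l2_idx = 3
  bottom 4 bits -> offset = 1

Answer: 1 3 1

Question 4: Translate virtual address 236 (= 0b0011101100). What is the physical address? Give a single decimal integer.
vaddr = 236 = 0b0011101100
Split: l1_idx=1, l2_idx=6, offset=12
L1[1] = 1
L2[1][6] = 93
paddr = 93 * 16 + 12 = 1500

Answer: 1500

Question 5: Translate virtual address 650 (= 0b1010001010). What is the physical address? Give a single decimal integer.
vaddr = 650 = 0b1010001010
Split: l1_idx=5, l2_idx=0, offset=10
L1[5] = 0
L2[0][0] = 47
paddr = 47 * 16 + 10 = 762

Answer: 762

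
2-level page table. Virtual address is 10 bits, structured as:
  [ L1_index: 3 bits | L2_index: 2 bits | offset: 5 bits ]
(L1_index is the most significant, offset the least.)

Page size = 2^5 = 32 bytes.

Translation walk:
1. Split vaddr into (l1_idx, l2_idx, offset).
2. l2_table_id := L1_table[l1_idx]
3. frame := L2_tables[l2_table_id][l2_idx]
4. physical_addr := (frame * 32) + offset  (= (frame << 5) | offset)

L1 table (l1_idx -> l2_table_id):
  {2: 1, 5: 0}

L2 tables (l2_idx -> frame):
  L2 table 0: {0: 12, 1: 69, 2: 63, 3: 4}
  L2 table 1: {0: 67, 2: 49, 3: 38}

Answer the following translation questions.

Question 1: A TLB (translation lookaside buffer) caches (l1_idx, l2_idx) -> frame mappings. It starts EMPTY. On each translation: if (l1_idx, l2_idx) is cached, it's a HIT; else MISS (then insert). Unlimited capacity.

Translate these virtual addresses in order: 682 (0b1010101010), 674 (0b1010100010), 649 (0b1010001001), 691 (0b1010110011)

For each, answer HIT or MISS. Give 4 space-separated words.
vaddr=682: (5,1) not in TLB -> MISS, insert
vaddr=674: (5,1) in TLB -> HIT
vaddr=649: (5,0) not in TLB -> MISS, insert
vaddr=691: (5,1) in TLB -> HIT

Answer: MISS HIT MISS HIT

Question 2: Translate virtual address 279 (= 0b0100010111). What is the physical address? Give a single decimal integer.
Answer: 2167

Derivation:
vaddr = 279 = 0b0100010111
Split: l1_idx=2, l2_idx=0, offset=23
L1[2] = 1
L2[1][0] = 67
paddr = 67 * 32 + 23 = 2167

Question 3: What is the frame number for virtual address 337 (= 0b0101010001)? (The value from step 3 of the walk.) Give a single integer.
vaddr = 337: l1_idx=2, l2_idx=2
L1[2] = 1; L2[1][2] = 49

Answer: 49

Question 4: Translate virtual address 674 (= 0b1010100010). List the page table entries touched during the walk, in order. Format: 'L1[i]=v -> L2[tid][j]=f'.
vaddr = 674 = 0b1010100010
Split: l1_idx=5, l2_idx=1, offset=2

Answer: L1[5]=0 -> L2[0][1]=69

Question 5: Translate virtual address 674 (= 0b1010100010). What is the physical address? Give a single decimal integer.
vaddr = 674 = 0b1010100010
Split: l1_idx=5, l2_idx=1, offset=2
L1[5] = 0
L2[0][1] = 69
paddr = 69 * 32 + 2 = 2210

Answer: 2210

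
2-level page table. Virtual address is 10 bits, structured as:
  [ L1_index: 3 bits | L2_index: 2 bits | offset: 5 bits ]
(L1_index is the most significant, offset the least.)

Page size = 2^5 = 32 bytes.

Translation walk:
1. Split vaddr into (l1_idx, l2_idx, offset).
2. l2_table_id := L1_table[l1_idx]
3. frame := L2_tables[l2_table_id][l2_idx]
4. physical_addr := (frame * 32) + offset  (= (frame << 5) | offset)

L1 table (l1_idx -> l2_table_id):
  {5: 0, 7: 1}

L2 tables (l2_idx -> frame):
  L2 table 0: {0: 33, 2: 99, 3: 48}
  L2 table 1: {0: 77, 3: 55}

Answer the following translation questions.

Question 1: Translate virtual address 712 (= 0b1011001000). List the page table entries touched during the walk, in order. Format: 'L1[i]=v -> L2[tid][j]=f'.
Answer: L1[5]=0 -> L2[0][2]=99

Derivation:
vaddr = 712 = 0b1011001000
Split: l1_idx=5, l2_idx=2, offset=8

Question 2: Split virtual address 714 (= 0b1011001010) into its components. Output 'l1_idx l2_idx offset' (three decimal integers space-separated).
vaddr = 714 = 0b1011001010
  top 3 bits -> l1_idx = 5
  next 2 bits -> l2_idx = 2
  bottom 5 bits -> offset = 10

Answer: 5 2 10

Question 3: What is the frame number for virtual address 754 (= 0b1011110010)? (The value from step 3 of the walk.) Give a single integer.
vaddr = 754: l1_idx=5, l2_idx=3
L1[5] = 0; L2[0][3] = 48

Answer: 48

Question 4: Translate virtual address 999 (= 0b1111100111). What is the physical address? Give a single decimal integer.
Answer: 1767

Derivation:
vaddr = 999 = 0b1111100111
Split: l1_idx=7, l2_idx=3, offset=7
L1[7] = 1
L2[1][3] = 55
paddr = 55 * 32 + 7 = 1767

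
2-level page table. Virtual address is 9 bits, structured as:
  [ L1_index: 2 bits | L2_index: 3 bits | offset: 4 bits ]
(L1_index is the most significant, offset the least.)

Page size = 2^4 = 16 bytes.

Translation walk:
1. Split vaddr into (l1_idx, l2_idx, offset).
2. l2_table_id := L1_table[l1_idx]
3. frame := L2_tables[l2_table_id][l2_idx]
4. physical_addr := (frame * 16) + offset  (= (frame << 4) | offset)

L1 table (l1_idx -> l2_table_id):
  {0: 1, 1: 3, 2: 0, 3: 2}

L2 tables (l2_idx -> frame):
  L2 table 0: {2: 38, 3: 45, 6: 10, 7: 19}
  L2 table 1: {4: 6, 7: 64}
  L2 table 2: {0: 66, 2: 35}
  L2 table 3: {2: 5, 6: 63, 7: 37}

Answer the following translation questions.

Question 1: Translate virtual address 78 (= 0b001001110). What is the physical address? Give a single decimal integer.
vaddr = 78 = 0b001001110
Split: l1_idx=0, l2_idx=4, offset=14
L1[0] = 1
L2[1][4] = 6
paddr = 6 * 16 + 14 = 110

Answer: 110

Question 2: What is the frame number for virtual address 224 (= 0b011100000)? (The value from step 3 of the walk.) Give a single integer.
vaddr = 224: l1_idx=1, l2_idx=6
L1[1] = 3; L2[3][6] = 63

Answer: 63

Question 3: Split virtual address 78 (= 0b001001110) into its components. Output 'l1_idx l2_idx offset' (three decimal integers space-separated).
Answer: 0 4 14

Derivation:
vaddr = 78 = 0b001001110
  top 2 bits -> l1_idx = 0
  next 3 bits -> l2_idx = 4
  bottom 4 bits -> offset = 14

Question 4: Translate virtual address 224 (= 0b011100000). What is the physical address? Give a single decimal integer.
Answer: 1008

Derivation:
vaddr = 224 = 0b011100000
Split: l1_idx=1, l2_idx=6, offset=0
L1[1] = 3
L2[3][6] = 63
paddr = 63 * 16 + 0 = 1008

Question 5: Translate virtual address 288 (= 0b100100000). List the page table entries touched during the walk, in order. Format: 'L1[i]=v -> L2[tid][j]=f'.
Answer: L1[2]=0 -> L2[0][2]=38

Derivation:
vaddr = 288 = 0b100100000
Split: l1_idx=2, l2_idx=2, offset=0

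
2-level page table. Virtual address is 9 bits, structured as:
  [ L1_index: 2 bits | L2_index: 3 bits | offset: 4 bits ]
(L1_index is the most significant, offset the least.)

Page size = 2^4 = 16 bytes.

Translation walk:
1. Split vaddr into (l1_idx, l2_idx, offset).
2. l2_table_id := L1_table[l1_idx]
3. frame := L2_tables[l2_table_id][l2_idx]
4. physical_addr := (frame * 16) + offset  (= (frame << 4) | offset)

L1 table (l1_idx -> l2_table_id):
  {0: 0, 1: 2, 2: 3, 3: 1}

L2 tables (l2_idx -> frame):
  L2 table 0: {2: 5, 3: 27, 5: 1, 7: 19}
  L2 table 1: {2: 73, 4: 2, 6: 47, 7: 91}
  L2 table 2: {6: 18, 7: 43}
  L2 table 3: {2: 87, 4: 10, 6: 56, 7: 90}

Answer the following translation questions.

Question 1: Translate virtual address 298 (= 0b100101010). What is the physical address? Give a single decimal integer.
Answer: 1402

Derivation:
vaddr = 298 = 0b100101010
Split: l1_idx=2, l2_idx=2, offset=10
L1[2] = 3
L2[3][2] = 87
paddr = 87 * 16 + 10 = 1402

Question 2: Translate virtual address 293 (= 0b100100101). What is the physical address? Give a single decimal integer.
vaddr = 293 = 0b100100101
Split: l1_idx=2, l2_idx=2, offset=5
L1[2] = 3
L2[3][2] = 87
paddr = 87 * 16 + 5 = 1397

Answer: 1397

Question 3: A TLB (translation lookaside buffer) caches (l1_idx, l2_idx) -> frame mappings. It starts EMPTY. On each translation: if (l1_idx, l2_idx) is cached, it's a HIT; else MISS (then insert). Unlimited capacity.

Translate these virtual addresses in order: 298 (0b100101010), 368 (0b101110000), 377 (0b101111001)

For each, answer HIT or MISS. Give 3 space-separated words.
vaddr=298: (2,2) not in TLB -> MISS, insert
vaddr=368: (2,7) not in TLB -> MISS, insert
vaddr=377: (2,7) in TLB -> HIT

Answer: MISS MISS HIT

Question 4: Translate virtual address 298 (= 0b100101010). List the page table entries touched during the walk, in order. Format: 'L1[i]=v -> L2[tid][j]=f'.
Answer: L1[2]=3 -> L2[3][2]=87

Derivation:
vaddr = 298 = 0b100101010
Split: l1_idx=2, l2_idx=2, offset=10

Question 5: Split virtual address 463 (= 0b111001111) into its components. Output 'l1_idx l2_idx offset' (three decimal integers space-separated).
Answer: 3 4 15

Derivation:
vaddr = 463 = 0b111001111
  top 2 bits -> l1_idx = 3
  next 3 bits -> l2_idx = 4
  bottom 4 bits -> offset = 15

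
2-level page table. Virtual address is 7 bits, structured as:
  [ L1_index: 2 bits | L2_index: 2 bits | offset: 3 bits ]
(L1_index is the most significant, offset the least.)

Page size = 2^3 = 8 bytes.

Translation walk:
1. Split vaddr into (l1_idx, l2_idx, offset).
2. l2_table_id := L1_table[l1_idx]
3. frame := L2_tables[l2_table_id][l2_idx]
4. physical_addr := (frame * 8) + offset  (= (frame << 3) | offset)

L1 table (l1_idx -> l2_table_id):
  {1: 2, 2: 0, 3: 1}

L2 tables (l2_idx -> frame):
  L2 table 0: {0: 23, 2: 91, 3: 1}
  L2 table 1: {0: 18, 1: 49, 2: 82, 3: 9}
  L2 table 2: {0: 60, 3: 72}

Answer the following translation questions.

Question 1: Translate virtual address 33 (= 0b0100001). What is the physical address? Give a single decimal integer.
Answer: 481

Derivation:
vaddr = 33 = 0b0100001
Split: l1_idx=1, l2_idx=0, offset=1
L1[1] = 2
L2[2][0] = 60
paddr = 60 * 8 + 1 = 481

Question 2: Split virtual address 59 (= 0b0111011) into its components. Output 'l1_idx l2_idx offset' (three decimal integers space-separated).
vaddr = 59 = 0b0111011
  top 2 bits -> l1_idx = 1
  next 2 bits -> l2_idx = 3
  bottom 3 bits -> offset = 3

Answer: 1 3 3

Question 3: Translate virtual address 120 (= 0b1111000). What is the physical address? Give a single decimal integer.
Answer: 72

Derivation:
vaddr = 120 = 0b1111000
Split: l1_idx=3, l2_idx=3, offset=0
L1[3] = 1
L2[1][3] = 9
paddr = 9 * 8 + 0 = 72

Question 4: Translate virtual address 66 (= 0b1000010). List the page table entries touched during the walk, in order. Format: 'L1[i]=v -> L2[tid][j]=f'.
vaddr = 66 = 0b1000010
Split: l1_idx=2, l2_idx=0, offset=2

Answer: L1[2]=0 -> L2[0][0]=23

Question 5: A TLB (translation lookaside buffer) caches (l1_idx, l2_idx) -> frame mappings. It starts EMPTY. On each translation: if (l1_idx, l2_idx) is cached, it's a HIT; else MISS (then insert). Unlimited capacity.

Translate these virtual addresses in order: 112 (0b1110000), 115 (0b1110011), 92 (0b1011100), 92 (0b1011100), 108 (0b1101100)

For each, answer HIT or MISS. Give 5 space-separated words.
vaddr=112: (3,2) not in TLB -> MISS, insert
vaddr=115: (3,2) in TLB -> HIT
vaddr=92: (2,3) not in TLB -> MISS, insert
vaddr=92: (2,3) in TLB -> HIT
vaddr=108: (3,1) not in TLB -> MISS, insert

Answer: MISS HIT MISS HIT MISS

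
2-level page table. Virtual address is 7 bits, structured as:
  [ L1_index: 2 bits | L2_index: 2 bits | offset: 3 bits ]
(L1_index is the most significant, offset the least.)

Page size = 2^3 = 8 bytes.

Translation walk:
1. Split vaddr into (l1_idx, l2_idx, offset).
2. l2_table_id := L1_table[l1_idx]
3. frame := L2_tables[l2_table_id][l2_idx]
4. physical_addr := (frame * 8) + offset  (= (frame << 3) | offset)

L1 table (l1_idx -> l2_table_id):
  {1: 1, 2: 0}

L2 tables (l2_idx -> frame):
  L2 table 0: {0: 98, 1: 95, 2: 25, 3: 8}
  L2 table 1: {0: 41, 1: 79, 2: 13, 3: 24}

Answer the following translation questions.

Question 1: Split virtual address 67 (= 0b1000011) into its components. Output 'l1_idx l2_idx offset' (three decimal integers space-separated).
Answer: 2 0 3

Derivation:
vaddr = 67 = 0b1000011
  top 2 bits -> l1_idx = 2
  next 2 bits -> l2_idx = 0
  bottom 3 bits -> offset = 3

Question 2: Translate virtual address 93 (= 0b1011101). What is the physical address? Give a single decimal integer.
vaddr = 93 = 0b1011101
Split: l1_idx=2, l2_idx=3, offset=5
L1[2] = 0
L2[0][3] = 8
paddr = 8 * 8 + 5 = 69

Answer: 69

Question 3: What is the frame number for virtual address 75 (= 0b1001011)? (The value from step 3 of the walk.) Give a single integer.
vaddr = 75: l1_idx=2, l2_idx=1
L1[2] = 0; L2[0][1] = 95

Answer: 95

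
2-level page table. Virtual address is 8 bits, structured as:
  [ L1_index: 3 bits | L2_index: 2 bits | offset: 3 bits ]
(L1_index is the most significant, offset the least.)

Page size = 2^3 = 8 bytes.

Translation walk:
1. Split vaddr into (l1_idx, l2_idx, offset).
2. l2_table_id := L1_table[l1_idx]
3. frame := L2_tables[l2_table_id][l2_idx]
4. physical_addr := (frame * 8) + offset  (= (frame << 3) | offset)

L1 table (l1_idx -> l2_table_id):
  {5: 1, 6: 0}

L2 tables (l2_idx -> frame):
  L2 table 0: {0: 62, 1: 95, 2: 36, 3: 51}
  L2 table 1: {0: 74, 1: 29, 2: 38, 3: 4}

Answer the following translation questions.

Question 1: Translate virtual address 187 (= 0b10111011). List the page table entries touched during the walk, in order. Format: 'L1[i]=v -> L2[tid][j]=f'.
Answer: L1[5]=1 -> L2[1][3]=4

Derivation:
vaddr = 187 = 0b10111011
Split: l1_idx=5, l2_idx=3, offset=3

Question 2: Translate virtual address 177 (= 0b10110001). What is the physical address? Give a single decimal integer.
vaddr = 177 = 0b10110001
Split: l1_idx=5, l2_idx=2, offset=1
L1[5] = 1
L2[1][2] = 38
paddr = 38 * 8 + 1 = 305

Answer: 305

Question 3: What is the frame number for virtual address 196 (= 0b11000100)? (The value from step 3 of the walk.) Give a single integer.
Answer: 62

Derivation:
vaddr = 196: l1_idx=6, l2_idx=0
L1[6] = 0; L2[0][0] = 62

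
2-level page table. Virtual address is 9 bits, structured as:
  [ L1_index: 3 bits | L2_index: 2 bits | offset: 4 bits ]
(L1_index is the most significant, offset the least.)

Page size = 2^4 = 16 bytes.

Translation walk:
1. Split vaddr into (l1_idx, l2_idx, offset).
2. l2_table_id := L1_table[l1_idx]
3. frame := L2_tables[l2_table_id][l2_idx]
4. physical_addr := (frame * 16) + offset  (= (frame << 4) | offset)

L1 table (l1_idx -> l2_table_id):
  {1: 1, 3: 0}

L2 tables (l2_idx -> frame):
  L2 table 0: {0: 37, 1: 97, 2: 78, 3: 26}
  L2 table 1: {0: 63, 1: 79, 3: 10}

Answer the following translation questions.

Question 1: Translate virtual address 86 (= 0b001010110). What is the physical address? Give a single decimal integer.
vaddr = 86 = 0b001010110
Split: l1_idx=1, l2_idx=1, offset=6
L1[1] = 1
L2[1][1] = 79
paddr = 79 * 16 + 6 = 1270

Answer: 1270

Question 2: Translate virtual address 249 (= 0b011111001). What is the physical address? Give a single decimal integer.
Answer: 425

Derivation:
vaddr = 249 = 0b011111001
Split: l1_idx=3, l2_idx=3, offset=9
L1[3] = 0
L2[0][3] = 26
paddr = 26 * 16 + 9 = 425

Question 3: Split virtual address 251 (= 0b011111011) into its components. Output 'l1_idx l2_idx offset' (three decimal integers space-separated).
vaddr = 251 = 0b011111011
  top 3 bits -> l1_idx = 3
  next 2 bits -> l2_idx = 3
  bottom 4 bits -> offset = 11

Answer: 3 3 11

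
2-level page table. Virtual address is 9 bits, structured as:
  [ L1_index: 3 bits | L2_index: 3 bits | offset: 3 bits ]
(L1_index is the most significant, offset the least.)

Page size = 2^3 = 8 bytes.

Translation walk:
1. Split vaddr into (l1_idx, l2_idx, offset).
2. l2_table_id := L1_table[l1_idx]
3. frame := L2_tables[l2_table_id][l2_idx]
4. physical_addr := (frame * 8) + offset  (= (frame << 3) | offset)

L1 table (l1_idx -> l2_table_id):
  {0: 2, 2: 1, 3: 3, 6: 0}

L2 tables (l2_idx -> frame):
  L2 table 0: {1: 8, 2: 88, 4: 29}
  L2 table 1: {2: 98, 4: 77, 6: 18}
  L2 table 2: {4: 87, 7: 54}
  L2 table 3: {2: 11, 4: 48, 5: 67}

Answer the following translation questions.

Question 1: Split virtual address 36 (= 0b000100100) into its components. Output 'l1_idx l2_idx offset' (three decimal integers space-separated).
Answer: 0 4 4

Derivation:
vaddr = 36 = 0b000100100
  top 3 bits -> l1_idx = 0
  next 3 bits -> l2_idx = 4
  bottom 3 bits -> offset = 4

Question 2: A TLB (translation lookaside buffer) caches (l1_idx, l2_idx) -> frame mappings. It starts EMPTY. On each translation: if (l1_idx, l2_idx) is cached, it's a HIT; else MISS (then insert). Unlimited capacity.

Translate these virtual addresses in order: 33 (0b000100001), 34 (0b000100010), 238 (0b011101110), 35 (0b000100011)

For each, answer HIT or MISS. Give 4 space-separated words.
Answer: MISS HIT MISS HIT

Derivation:
vaddr=33: (0,4) not in TLB -> MISS, insert
vaddr=34: (0,4) in TLB -> HIT
vaddr=238: (3,5) not in TLB -> MISS, insert
vaddr=35: (0,4) in TLB -> HIT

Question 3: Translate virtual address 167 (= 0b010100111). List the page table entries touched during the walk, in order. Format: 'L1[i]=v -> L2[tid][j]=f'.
vaddr = 167 = 0b010100111
Split: l1_idx=2, l2_idx=4, offset=7

Answer: L1[2]=1 -> L2[1][4]=77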